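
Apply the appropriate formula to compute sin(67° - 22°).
sin(67° - 22°) = sin 67° cos 22° - cos 67° sin 22° = √2/2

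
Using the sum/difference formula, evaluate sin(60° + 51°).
sin(60° + 51°) = sin 60° cos 51° + cos 60° sin 51° = 0.9336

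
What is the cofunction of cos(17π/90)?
cos(17π/90) = sin(π/2 - 17π/90) = sin(14π/45)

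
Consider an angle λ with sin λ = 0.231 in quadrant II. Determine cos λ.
cos λ = ±√(1 - sin²λ) = -0.973 (negative in QII)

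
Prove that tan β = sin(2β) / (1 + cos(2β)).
RHS = 2 sin β cos β / (2cos²β) = sin β/cos β = tan β = LHS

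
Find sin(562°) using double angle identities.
sin(562°) = 2 sin 281° cos 281° = -0.3746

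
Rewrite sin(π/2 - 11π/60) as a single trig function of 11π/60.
sin(π/2 - 11π/60) = cos(11π/60)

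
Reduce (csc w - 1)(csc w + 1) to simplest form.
(csc w - 1)(csc w + 1) = cot²w (using Diff. of squares)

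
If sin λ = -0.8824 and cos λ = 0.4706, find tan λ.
tan λ = sin λ / cos λ = -1.875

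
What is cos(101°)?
cos(101°) = -0.1908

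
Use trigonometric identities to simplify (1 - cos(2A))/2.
(1 - cos(2A))/2 = sin²A (using Power reduction)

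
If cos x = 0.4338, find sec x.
sec x = 1/cos x = 2.305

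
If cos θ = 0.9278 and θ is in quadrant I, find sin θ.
sin θ = 0.3731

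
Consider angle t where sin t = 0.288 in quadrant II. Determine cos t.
cos t = ±√(1 - sin²t) = -0.9576 (negative in QII)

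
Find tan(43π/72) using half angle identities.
tan(43π/72) = sin 43π/36 / (1 + cos 43π/36) = -3.172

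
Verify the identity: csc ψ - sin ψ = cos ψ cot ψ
LHS = 1/sin ψ - sin ψ = (1 - sin²ψ)/sin ψ = cos²ψ/sin ψ = cos ψ · (cos ψ/sin ψ) = cos ψ cot ψ = RHS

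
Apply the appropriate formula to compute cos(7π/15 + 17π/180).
cos(7π/15 + 17π/180) = cos 7π/15 cos 17π/180 - sin 7π/15 sin 17π/180 = -0.1908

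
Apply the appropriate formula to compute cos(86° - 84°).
cos(86° - 84°) = cos 86° cos 84° + sin 86° sin 84° = 0.9994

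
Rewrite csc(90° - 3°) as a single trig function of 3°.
csc(90° - 3°) = sec(3°)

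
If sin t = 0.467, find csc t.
csc t = 1/sin t = 2.141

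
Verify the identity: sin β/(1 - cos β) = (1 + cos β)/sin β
LHS = sin β(1 + cos β) / ((1 - cos β)(1 + cos β)) = sin β(1 + cos β) / (1 - cos²β) = sin β(1 + cos β) / sin²β = (1 + cos β)/sin β = RHS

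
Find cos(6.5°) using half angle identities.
cos(6.5°) = √((1 + cos 13°)/2) = 0.9936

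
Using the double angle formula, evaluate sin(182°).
sin(182°) = 2 sin 91° cos 91° = -0.0349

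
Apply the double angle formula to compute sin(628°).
sin(628°) = 2 sin 314° cos 314° = -0.9994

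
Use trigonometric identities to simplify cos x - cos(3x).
cos x - cos(3x) = 2 sin(2x) sin x (using Sum-to-product)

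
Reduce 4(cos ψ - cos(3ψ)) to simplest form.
4(cos ψ - cos(3ψ)) = 4(2 sin(2ψ) sin ψ) (using Sum-to-product)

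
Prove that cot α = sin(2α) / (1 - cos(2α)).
RHS = 2 sin α cos α / (2sin²α) = cos α/sin α = cot α = LHS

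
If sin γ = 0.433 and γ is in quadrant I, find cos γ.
cos γ = 0.9014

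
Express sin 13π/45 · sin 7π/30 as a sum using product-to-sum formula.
sin 13π/45 sin 7π/30 = (1/2)[cos(13π/45-7π/30) - cos(13π/45+7π/30)]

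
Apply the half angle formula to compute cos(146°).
cos(146°) = -√((1 + cos 292°)/2) = -0.829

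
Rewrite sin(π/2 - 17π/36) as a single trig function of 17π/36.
sin(π/2 - 17π/36) = cos(17π/36)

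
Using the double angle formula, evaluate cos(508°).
cos(508°) = cos²254° - sin²254° = -0.848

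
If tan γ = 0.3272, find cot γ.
cot γ = 1/tan γ = 3.056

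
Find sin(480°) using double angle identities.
sin(480°) = 2 sin 240° cos 240° = √3/2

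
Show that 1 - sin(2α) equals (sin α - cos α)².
RHS = sin²α - 2 sin α cos α + cos²α = (sin²α + cos²α) - 2 sin α cos α = 1 - sin(2α) = LHS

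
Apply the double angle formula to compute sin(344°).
sin(344°) = 2 sin 172° cos 172° = -0.2756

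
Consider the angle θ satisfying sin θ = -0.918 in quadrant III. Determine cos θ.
cos θ = ±√(1 - sin²θ) = -0.3966 (negative in QIII)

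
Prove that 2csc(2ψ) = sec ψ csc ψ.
LHS = 2/sin(2ψ) = 2/(2 sin ψ cos ψ) = 1/(sin ψ cos ψ) = (1/cos ψ)(1/sin ψ) = sec ψ csc ψ = RHS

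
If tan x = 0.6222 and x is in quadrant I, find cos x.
cos x = 0.8491 (using tan²x + 1 = sec²x)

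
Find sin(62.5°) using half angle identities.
sin(62.5°) = √((1 - cos 125°)/2) = 0.887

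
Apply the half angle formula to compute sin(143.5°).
sin(143.5°) = √((1 - cos 287°)/2) = 0.5948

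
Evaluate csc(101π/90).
csc(101π/90) = -2.669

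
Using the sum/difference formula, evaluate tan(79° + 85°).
tan(79° + 85°) = (tan 79° + tan 85°)/(1 - tan 79° tan 85°) = -0.2867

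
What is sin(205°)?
sin(205°) = -0.4226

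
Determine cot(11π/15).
cot(11π/15) = -0.9004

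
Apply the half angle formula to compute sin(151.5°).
sin(151.5°) = √((1 - cos 303°)/2) = 0.4772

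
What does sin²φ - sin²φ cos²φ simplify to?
sin²φ - sin²φ cos²φ = sin⁴φ (using Factoring)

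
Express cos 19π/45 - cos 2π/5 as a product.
cos 19π/45 - cos 2π/5 = -2 sin(37π/90) sin(π/90)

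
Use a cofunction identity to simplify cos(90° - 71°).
cos(90° - 71°) = sin(71°)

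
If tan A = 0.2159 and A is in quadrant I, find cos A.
cos A = 0.9775 (using tan²A + 1 = sec²A)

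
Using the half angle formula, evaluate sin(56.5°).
sin(56.5°) = √((1 - cos 113°)/2) = 0.8339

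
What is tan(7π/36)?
tan(7π/36) = 0.7002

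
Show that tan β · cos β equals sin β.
LHS = (sin β/cos β) · cos β = sin β = RHS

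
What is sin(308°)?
sin(308°) = -0.788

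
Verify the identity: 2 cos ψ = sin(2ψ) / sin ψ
RHS = 2 sin ψ cos ψ / sin ψ = 2 cos ψ = LHS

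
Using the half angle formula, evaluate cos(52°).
cos(52°) = √((1 + cos 104°)/2) = 0.6157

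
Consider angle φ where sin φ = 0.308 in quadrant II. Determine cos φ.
cos φ = ±√(1 - sin²φ) = -0.9514 (negative in QII)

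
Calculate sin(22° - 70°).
sin(22° - 70°) = sin 22° cos 70° - cos 22° sin 70° = -0.7431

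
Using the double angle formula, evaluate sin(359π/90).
sin(359π/90) = 2 sin 359π/180 cos 359π/180 = -0.0349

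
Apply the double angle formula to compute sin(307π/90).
sin(307π/90) = 2 sin 307π/180 cos 307π/180 = -0.9613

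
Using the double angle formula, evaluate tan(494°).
tan(494°) = 2 tan 247° / (1 - tan²247°) = -1.036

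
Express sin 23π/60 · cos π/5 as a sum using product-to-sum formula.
sin 23π/60 cos π/5 = (1/2)[sin(23π/60+π/5) + sin(23π/60-π/5)]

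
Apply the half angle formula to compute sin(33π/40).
sin(33π/40) = √((1 - cos 33π/20)/2) = 0.5225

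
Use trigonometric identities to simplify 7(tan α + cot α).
7(tan α + cot α) = 7(sec α csc α) (using Quotient identities)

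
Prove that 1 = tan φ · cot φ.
RHS = (sin φ/cos φ) · (cos φ/sin φ) = 1 = LHS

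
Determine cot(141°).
cot(141°) = -1.235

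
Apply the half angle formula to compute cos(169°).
cos(169°) = -√((1 + cos 338°)/2) = -0.9816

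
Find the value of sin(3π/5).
sin(3π/5) = 0.9511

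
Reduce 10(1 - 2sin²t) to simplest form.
10(1 - 2sin²t) = 10(cos(2t)) (using Double angle)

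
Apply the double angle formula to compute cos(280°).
cos(280°) = cos²140° - sin²140° = 0.1736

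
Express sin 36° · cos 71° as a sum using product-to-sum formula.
sin 36° cos 71° = (1/2)[sin(36°+71°) + sin(36°-71°)]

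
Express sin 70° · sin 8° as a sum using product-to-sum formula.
sin 70° sin 8° = (1/2)[cos(70°-8°) - cos(70°+8°)]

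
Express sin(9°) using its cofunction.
sin(9°) = cos(90° - 9°) = cos(81°)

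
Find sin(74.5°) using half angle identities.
sin(74.5°) = √((1 - cos 149°)/2) = 0.9636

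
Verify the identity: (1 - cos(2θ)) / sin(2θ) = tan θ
LHS = 2sin²θ / (2 sin θ cos θ) = sin θ/cos θ = tan θ = RHS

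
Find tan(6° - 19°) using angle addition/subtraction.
tan(6° - 19°) = (tan 6° - tan 19°)/(1 + tan 6° tan 19°) = -0.2309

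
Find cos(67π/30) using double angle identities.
cos(67π/30) = cos²67π/60 - sin²67π/60 = 0.7431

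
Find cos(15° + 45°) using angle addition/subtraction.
cos(15° + 45°) = cos 15° cos 45° - sin 15° sin 45° = 1/2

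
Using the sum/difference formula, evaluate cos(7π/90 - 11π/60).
cos(7π/90 - 11π/60) = cos 7π/90 cos 11π/60 + sin 7π/90 sin 11π/60 = 0.9455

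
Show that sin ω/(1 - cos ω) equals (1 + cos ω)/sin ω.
LHS = sin ω(1 + cos ω) / ((1 - cos ω)(1 + cos ω)) = sin ω(1 + cos ω) / (1 - cos²ω) = sin ω(1 + cos ω) / sin²ω = (1 + cos ω)/sin ω = RHS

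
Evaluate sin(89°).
sin(89°) = 0.9998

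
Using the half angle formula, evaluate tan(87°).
tan(87°) = sin 174° / (1 + cos 174°) = 19.08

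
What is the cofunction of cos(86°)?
cos(86°) = sin(90° - 86°) = sin(4°)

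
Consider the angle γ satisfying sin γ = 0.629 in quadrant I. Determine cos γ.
cos γ = √(1 - sin²γ) = 0.7774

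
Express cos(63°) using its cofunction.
cos(63°) = sin(90° - 63°) = sin(27°)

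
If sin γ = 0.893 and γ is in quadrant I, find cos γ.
cos γ = 0.4501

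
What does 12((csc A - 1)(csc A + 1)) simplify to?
12((csc A - 1)(csc A + 1)) = 12(cot²A) (using Diff. of squares)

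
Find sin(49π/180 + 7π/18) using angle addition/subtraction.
sin(49π/180 + 7π/18) = sin 49π/180 cos 7π/18 + cos 49π/180 sin 7π/18 = 0.8746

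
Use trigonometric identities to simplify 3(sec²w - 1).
3(sec²w - 1) = 3(tan²w) (using Pythagorean identity)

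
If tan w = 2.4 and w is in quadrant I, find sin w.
sin w = 0.9231 (using tan²w + 1 = sec²w)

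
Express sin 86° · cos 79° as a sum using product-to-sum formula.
sin 86° cos 79° = (1/2)[sin(86°+79°) + sin(86°-79°)]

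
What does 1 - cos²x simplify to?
1 - cos²x = sin²x (using Pythagorean identity)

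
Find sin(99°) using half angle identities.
sin(99°) = √((1 - cos 198°)/2) = 0.9877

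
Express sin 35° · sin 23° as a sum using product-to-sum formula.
sin 35° sin 23° = (1/2)[cos(35°-23°) - cos(35°+23°)]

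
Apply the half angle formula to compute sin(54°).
sin(54°) = √((1 - cos 108°)/2) = 0.809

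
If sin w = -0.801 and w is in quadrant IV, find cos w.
cos w = 0.5987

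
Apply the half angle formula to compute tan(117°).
tan(117°) = sin 234° / (1 + cos 234°) = -1.963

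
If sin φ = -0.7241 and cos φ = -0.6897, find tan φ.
tan φ = sin φ / cos φ = 1.05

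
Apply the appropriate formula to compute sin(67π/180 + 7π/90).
sin(67π/180 + 7π/90) = sin 67π/180 cos 7π/90 + cos 67π/180 sin 7π/90 = 0.9877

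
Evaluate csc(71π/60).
csc(71π/60) = -1.836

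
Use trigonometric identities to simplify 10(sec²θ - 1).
10(sec²θ - 1) = 10(tan²θ) (using Pythagorean identity)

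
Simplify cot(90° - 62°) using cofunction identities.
cot(90° - 62°) = tan(62°)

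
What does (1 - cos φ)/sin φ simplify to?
(1 - cos φ)/sin φ = tan(φ/2) (using Half angle)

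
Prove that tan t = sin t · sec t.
RHS = sin t · (1/cos t) = sin t/cos t = tan t = LHS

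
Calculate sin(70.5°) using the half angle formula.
sin(70.5°) = √((1 - cos 141°)/2) = 0.9426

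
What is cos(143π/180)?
cos(143π/180) = -0.7986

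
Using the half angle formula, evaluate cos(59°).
cos(59°) = √((1 + cos 118°)/2) = 0.515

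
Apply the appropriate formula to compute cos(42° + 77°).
cos(42° + 77°) = cos 42° cos 77° - sin 42° sin 77° = -0.4848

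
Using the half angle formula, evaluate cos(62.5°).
cos(62.5°) = √((1 + cos 125°)/2) = 0.4617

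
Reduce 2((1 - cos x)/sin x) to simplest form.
2((1 - cos x)/sin x) = 2(tan(x/2)) (using Half angle)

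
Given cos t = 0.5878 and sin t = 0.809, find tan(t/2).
tan(t/2) = sin t / (1 + cos t) = 0.5095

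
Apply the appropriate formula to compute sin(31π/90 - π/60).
sin(31π/90 - π/60) = sin 31π/90 cos π/60 - cos 31π/90 sin π/60 = 0.8572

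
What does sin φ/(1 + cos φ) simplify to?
sin φ/(1 + cos φ) = tan(φ/2) (using Half angle)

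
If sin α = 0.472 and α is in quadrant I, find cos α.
cos α = 0.8816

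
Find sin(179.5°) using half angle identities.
sin(179.5°) = √((1 - cos 359°)/2) = 0.008727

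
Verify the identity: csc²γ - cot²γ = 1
LHS = 1/sin²γ - cos²γ/sin²γ = (1 - cos²γ)/sin²γ = sin²γ/sin²γ = 1 = RHS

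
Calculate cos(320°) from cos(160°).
cos(320°) = cos²160° - sin²160° = 0.766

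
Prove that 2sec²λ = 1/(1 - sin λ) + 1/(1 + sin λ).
RHS = [(1 + sin λ) + (1 - sin λ)] / [(1 - sin λ)(1 + sin λ)] = 2/(1 - sin²λ) = 2/cos²λ = 2sec²λ = LHS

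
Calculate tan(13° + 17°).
tan(13° + 17°) = (tan 13° + tan 17°)/(1 - tan 13° tan 17°) = √3/3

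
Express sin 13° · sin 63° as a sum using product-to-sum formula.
sin 13° sin 63° = (1/2)[cos(13°-63°) - cos(13°+63°)]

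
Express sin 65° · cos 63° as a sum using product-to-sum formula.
sin 65° cos 63° = (1/2)[sin(65°+63°) + sin(65°-63°)]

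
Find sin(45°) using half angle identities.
sin(45°) = √((1 - cos 90°)/2) = √2/2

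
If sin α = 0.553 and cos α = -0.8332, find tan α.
tan α = sin α / cos α = -0.6637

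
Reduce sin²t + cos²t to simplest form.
sin²t + cos²t = 1 (using Pythagorean identity)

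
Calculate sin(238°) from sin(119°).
sin(238°) = 2 sin 119° cos 119° = -0.848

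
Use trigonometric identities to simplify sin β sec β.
sin β sec β = tan β (using Reciprocal + quotient)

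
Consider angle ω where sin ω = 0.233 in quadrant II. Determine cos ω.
cos ω = ±√(1 - sin²ω) = -0.9725 (negative in QII)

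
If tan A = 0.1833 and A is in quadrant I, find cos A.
cos A = 0.9836 (using tan²A + 1 = sec²A)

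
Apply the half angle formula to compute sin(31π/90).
sin(31π/90) = √((1 - cos 31π/45)/2) = 0.8829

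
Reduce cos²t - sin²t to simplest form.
cos²t - sin²t = cos(2t) (using Double angle)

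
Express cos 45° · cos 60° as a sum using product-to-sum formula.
cos 45° cos 60° = (1/2)[cos(45°-60°) + cos(45°+60°)]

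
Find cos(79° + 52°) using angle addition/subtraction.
cos(79° + 52°) = cos 79° cos 52° - sin 79° sin 52° = -0.6561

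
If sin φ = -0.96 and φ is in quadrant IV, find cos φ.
cos φ = 0.28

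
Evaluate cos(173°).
cos(173°) = -0.9925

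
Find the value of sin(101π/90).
sin(101π/90) = -0.3746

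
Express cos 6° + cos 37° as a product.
cos 6° + cos 37° = 2 cos(21.5°) cos(-15.5°)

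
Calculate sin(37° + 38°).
sin(37° + 38°) = sin 37° cos 38° + cos 37° sin 38° = (√6+√2)/4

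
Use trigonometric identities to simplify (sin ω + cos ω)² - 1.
(sin ω + cos ω)² - 1 = sin(2ω) (using Pythagorean + double angle)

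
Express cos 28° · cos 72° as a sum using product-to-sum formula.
cos 28° cos 72° = (1/2)[cos(28°-72°) + cos(28°+72°)]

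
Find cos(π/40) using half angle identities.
cos(π/40) = √((1 + cos π/20)/2) = 0.9969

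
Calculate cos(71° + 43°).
cos(71° + 43°) = cos 71° cos 43° - sin 71° sin 43° = -0.4067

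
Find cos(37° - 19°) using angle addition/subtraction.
cos(37° - 19°) = cos 37° cos 19° + sin 37° sin 19° = 0.9511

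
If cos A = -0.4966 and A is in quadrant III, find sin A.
sin A = -0.868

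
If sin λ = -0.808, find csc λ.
csc λ = 1/sin λ = -1.238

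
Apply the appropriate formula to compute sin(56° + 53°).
sin(56° + 53°) = sin 56° cos 53° + cos 56° sin 53° = 0.9455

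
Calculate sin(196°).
sin(196°) = -0.2756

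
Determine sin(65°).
sin(65°) = 0.9063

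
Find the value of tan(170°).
tan(170°) = -0.1763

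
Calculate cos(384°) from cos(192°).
cos(384°) = cos²192° - sin²192° = 0.9135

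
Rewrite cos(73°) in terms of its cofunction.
cos(73°) = sin(90° - 73°) = sin(17°)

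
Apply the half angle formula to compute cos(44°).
cos(44°) = √((1 + cos 88°)/2) = 0.7193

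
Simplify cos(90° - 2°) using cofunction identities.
cos(90° - 2°) = sin(2°)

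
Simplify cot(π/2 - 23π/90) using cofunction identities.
cot(π/2 - 23π/90) = tan(23π/90)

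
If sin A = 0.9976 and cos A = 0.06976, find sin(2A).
sin(2A) = 2 sin A cos A = 0.1392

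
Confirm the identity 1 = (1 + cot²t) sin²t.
RHS = csc²t · sin²t = (1/sin²t) · sin²t = 1 = LHS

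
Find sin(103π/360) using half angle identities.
sin(103π/360) = √((1 - cos 103π/180)/2) = 0.7826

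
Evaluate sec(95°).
sec(95°) = -11.47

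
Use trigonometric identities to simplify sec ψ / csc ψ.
sec ψ / csc ψ = tan ψ (using Reciprocal identities)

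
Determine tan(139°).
tan(139°) = -0.8693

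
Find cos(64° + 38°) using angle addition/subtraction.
cos(64° + 38°) = cos 64° cos 38° - sin 64° sin 38° = -0.2079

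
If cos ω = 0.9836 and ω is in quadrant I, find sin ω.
sin ω = 0.1804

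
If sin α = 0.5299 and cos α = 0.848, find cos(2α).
cos(2α) = cos²α - sin²α = 0.4383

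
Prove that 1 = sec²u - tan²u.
RHS = 1/cos²u - sin²u/cos²u = (1 - sin²u)/cos²u = cos²u/cos²u = 1 = LHS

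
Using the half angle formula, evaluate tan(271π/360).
tan(271π/360) = sin 271π/180 / (1 + cos 271π/180) = -0.9827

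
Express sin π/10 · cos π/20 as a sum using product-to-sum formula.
sin π/10 cos π/20 = (1/2)[sin(π/10+π/20) + sin(π/10-π/20)]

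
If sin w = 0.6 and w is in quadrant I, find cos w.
cos w = 0.8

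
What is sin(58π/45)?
sin(58π/45) = -0.788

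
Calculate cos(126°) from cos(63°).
cos(126°) = cos²63° - sin²63° = -0.5878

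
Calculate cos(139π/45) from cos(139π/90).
cos(139π/45) = cos²139π/90 - sin²139π/90 = -0.9613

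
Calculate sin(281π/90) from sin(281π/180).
sin(281π/90) = 2 sin 281π/180 cos 281π/180 = -0.3746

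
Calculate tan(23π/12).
tan(23π/12) = -(2-√3)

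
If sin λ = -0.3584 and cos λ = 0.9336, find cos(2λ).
cos(2λ) = cos²λ - sin²λ = 0.7432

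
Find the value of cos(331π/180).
cos(331π/180) = 0.8746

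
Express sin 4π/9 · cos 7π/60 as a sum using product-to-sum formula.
sin 4π/9 cos 7π/60 = (1/2)[sin(4π/9+7π/60) + sin(4π/9-7π/60)]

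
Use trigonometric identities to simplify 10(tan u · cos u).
10(tan u · cos u) = 10(sin u) (using Quotient identity)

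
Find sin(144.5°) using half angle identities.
sin(144.5°) = √((1 - cos 289°)/2) = 0.5807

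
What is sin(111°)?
sin(111°) = 0.9336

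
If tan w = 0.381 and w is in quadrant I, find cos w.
cos w = 0.9345 (using tan²w + 1 = sec²w)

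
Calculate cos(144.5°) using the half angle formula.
cos(144.5°) = -√((1 + cos 289°)/2) = -0.8141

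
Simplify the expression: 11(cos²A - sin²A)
11(cos²A - sin²A) = 11(cos(2A)) (using Double angle)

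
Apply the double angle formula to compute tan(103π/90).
tan(103π/90) = 2 tan 103π/180 / (1 - tan²103π/180) = 0.4877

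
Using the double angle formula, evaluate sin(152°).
sin(152°) = 2 sin 76° cos 76° = 0.4695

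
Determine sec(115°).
sec(115°) = -2.366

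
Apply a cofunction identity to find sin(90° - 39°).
sin(90° - 39°) = cos(39°) = 0.7771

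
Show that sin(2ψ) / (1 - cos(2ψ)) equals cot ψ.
LHS = 2 sin ψ cos ψ / (2sin²ψ) = cos ψ/sin ψ = cot ψ = RHS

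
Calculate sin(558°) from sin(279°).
sin(558°) = 2 sin 279° cos 279° = -0.309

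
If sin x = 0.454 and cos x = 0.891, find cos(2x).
cos(2x) = cos²x - sin²x = 0.5878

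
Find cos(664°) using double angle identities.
cos(664°) = cos²332° - sin²332° = 0.5592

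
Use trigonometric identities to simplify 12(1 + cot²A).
12(1 + cot²A) = 12(csc²A) (using Pythagorean identity)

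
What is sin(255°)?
sin(255°) = -(√6+√2)/4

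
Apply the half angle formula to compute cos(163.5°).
cos(163.5°) = -√((1 + cos 327°)/2) = -0.9588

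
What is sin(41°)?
sin(41°) = 0.6561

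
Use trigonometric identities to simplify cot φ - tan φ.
cot φ - tan φ = 2 cot(2φ) (using Double angle)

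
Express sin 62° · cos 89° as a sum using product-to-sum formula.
sin 62° cos 89° = (1/2)[sin(62°+89°) + sin(62°-89°)]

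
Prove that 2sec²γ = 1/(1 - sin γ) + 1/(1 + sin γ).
RHS = [(1 + sin γ) + (1 - sin γ)] / [(1 - sin γ)(1 + sin γ)] = 2/(1 - sin²γ) = 2/cos²γ = 2sec²γ = LHS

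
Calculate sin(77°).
sin(77°) = 0.9744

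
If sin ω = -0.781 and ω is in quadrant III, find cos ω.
cos ω = -0.6245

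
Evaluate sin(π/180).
sin(π/180) = 0.01745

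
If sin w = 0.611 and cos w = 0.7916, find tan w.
tan w = sin w / cos w = 0.7719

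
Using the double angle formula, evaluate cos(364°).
cos(364°) = cos²182° - sin²182° = 0.9976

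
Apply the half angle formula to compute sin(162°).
sin(162°) = √((1 - cos 324°)/2) = 0.309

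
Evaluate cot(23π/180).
cot(23π/180) = 2.356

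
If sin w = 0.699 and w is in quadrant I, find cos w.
cos w = 0.7151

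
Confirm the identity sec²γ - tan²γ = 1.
LHS = 1/cos²γ - sin²γ/cos²γ = (1 - sin²γ)/cos²γ = cos²γ/cos²γ = 1 = RHS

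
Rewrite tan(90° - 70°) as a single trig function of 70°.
tan(90° - 70°) = cot(70°)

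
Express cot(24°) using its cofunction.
cot(24°) = tan(90° - 24°) = tan(66°)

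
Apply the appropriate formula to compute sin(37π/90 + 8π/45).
sin(37π/90 + 8π/45) = sin 37π/90 cos 8π/45 + cos 37π/90 sin 8π/45 = 0.9613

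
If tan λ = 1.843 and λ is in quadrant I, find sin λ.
sin λ = 0.879 (using tan²λ + 1 = sec²λ)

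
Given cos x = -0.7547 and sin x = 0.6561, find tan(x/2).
tan(x/2) = sin x / (1 + cos x) = 2.675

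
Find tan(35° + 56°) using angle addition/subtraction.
tan(35° + 56°) = (tan 35° + tan 56°)/(1 - tan 35° tan 56°) = -57.29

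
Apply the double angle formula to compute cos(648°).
cos(648°) = cos²324° - sin²324° = 0.309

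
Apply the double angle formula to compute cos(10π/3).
cos(10π/3) = cos²5π/3 - sin²5π/3 = -1/2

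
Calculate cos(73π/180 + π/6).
cos(73π/180 + π/6) = cos 73π/180 cos π/6 - sin 73π/180 sin π/6 = -0.225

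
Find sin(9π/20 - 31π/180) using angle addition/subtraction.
sin(9π/20 - 31π/180) = sin 9π/20 cos 31π/180 - cos 9π/20 sin 31π/180 = 0.766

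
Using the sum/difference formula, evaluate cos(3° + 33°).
cos(3° + 33°) = cos 3° cos 33° - sin 3° sin 33° = 0.809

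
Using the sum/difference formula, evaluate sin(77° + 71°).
sin(77° + 71°) = sin 77° cos 71° + cos 77° sin 71° = 0.5299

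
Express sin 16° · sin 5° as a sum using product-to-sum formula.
sin 16° sin 5° = (1/2)[cos(16°-5°) - cos(16°+5°)]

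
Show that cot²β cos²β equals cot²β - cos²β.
RHS = cos²β/sin²β - cos²β = cos²β(1/sin²β - 1) = cos²β · (1 - sin²β)/sin²β = cos²β · cos²β/sin²β = cos²β · cot²β = LHS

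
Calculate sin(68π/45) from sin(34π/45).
sin(68π/45) = 2 sin 34π/45 cos 34π/45 = -0.9994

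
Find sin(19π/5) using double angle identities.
sin(19π/5) = 2 sin 19π/10 cos 19π/10 = -0.5878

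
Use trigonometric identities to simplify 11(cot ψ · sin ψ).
11(cot ψ · sin ψ) = 11(cos ψ) (using Quotient identity)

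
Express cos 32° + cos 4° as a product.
cos 32° + cos 4° = 2 cos(18°) cos(14°)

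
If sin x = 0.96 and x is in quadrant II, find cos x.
cos x = -0.28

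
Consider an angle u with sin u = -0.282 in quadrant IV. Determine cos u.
cos u = √(1 - sin²u) = 0.9594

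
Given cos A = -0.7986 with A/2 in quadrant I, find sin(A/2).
sin(A/2) = ±√((1 - cos A)/2); positive since A/2 ∈ QI, so sin(A/2) = 0.9483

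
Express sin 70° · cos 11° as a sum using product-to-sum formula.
sin 70° cos 11° = (1/2)[sin(70°+11°) + sin(70°-11°)]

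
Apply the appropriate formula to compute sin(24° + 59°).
sin(24° + 59°) = sin 24° cos 59° + cos 24° sin 59° = 0.9925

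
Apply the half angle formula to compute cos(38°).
cos(38°) = √((1 + cos 76°)/2) = 0.788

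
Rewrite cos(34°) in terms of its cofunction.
cos(34°) = sin(90° - 34°) = sin(56°)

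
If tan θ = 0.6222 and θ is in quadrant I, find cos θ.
cos θ = 0.8491 (using tan²θ + 1 = sec²θ)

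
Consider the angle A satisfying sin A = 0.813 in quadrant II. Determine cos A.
cos A = ±√(1 - sin²A) = -0.5823 (negative in QII)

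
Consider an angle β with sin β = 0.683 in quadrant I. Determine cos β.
cos β = √(1 - sin²β) = 0.7304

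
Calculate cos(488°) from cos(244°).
cos(488°) = cos²244° - sin²244° = -0.6157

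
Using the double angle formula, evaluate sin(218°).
sin(218°) = 2 sin 109° cos 109° = -0.6157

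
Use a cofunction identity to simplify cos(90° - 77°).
cos(90° - 77°) = sin(77°)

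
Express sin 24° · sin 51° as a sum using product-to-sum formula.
sin 24° sin 51° = (1/2)[cos(24°-51°) - cos(24°+51°)]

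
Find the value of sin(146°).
sin(146°) = 0.5592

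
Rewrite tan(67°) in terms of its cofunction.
tan(67°) = cot(90° - 67°) = cot(23°)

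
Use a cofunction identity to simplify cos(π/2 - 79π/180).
cos(π/2 - 79π/180) = sin(79π/180)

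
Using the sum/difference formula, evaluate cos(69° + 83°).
cos(69° + 83°) = cos 69° cos 83° - sin 69° sin 83° = -0.8829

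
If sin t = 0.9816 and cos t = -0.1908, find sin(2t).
sin(2t) = 2 sin t cos t = -0.3746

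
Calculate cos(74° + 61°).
cos(74° + 61°) = cos 74° cos 61° - sin 74° sin 61° = -√2/2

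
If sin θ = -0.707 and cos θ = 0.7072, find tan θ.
tan θ = sin θ / cos θ = -0.9997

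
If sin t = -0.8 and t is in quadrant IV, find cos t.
cos t = 0.6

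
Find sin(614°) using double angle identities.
sin(614°) = 2 sin 307° cos 307° = -0.9613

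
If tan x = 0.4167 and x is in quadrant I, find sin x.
sin x = 0.3846 (using tan²x + 1 = sec²x)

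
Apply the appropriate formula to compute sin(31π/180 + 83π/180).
sin(31π/180 + 83π/180) = sin 31π/180 cos 83π/180 + cos 31π/180 sin 83π/180 = 0.9135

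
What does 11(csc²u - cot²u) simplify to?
11(csc²u - cot²u) = 11 (using Pythagorean identity)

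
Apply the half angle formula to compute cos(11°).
cos(11°) = √((1 + cos 22°)/2) = 0.9816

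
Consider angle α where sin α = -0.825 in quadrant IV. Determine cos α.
cos α = √(1 - sin²α) = 0.5651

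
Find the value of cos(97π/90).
cos(97π/90) = -0.9703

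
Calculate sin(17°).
sin(17°) = 0.2924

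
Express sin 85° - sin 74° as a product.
sin 85° - sin 74° = 2 cos(79.5°) sin(5.5°)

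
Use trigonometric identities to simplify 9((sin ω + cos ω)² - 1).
9((sin ω + cos ω)² - 1) = 9(sin(2ω)) (using Pythagorean + double angle)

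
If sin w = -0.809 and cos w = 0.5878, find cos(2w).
cos(2w) = cos²w - sin²w = -0.309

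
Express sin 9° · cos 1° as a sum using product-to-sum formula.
sin 9° cos 1° = (1/2)[sin(9°+1°) + sin(9°-1°)]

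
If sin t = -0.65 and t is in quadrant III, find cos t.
cos t = -0.7599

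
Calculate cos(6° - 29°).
cos(6° - 29°) = cos 6° cos 29° + sin 6° sin 29° = 0.9205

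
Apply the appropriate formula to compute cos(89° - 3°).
cos(89° - 3°) = cos 89° cos 3° + sin 89° sin 3° = 0.06976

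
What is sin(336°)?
sin(336°) = -0.4067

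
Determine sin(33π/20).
sin(33π/20) = -0.891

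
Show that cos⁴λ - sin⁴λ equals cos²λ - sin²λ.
LHS = (cos²λ - sin²λ)(cos²λ + sin²λ) = (cos²λ - sin²λ) · 1 = cos²λ - sin²λ = RHS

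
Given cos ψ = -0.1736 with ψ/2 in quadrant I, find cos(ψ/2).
cos(ψ/2) = ±√((1 + cos ψ)/2); positive since ψ/2 ∈ QI, so cos(ψ/2) = 0.6428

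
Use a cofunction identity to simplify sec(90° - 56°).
sec(90° - 56°) = csc(56°)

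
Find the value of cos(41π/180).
cos(41π/180) = 0.7547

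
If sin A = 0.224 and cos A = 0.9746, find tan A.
tan A = sin A / cos A = 0.2298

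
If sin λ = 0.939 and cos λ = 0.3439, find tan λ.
tan λ = sin λ / cos λ = 2.73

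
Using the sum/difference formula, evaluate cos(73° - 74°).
cos(73° - 74°) = cos 73° cos 74° + sin 73° sin 74° = 0.9998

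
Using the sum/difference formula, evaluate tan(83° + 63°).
tan(83° + 63°) = (tan 83° + tan 63°)/(1 - tan 83° tan 63°) = -0.6745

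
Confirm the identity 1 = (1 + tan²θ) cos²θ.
RHS = sec²θ · cos²θ = (1/cos²θ) · cos²θ = 1 = LHS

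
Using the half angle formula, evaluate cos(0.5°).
cos(0.5°) = √((1 + cos 1°)/2) = 1.0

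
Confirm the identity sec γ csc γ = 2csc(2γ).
RHS = 2/sin(2γ) = 2/(2 sin γ cos γ) = 1/(sin γ cos γ) = (1/cos γ)(1/sin γ) = sec γ csc γ = LHS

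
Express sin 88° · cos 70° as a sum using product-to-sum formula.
sin 88° cos 70° = (1/2)[sin(88°+70°) + sin(88°-70°)]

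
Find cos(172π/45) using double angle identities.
cos(172π/45) = cos²86π/45 - sin²86π/45 = 0.848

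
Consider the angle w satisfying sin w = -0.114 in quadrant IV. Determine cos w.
cos w = √(1 - sin²w) = 0.9935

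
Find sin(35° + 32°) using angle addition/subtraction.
sin(35° + 32°) = sin 35° cos 32° + cos 35° sin 32° = 0.9205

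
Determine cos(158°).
cos(158°) = -0.9272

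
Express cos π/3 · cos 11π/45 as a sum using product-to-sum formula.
cos π/3 cos 11π/45 = (1/2)[cos(π/3-11π/45) + cos(π/3+11π/45)]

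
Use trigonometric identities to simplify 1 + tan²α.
1 + tan²α = sec²α (using Pythagorean identity)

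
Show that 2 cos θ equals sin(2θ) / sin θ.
RHS = 2 sin θ cos θ / sin θ = 2 cos θ = LHS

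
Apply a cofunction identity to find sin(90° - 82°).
sin(90° - 82°) = cos(82°) = 0.1392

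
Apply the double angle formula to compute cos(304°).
cos(304°) = cos²152° - sin²152° = 0.5592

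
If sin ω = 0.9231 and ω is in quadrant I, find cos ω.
cos ω = 0.3846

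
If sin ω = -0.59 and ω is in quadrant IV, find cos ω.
cos ω = 0.8074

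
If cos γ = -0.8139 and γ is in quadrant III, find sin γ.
sin γ = -0.581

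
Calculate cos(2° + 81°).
cos(2° + 81°) = cos 2° cos 81° - sin 2° sin 81° = 0.1219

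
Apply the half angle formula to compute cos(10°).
cos(10°) = √((1 + cos 20°)/2) = 0.9848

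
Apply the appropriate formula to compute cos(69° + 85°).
cos(69° + 85°) = cos 69° cos 85° - sin 69° sin 85° = -0.8988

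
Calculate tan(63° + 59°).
tan(63° + 59°) = (tan 63° + tan 59°)/(1 - tan 63° tan 59°) = -1.6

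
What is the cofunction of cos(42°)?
cos(42°) = sin(90° - 42°) = sin(48°)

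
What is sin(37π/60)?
sin(37π/60) = 0.9336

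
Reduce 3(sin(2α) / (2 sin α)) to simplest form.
3(sin(2α) / (2 sin α)) = 3(cos α) (using Double angle)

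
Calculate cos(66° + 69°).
cos(66° + 69°) = cos 66° cos 69° - sin 66° sin 69° = -√2/2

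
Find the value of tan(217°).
tan(217°) = 0.7536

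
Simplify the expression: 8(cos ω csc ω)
8(cos ω csc ω) = 8(cot ω) (using Reciprocal + quotient)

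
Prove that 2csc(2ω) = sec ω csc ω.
LHS = 2/sin(2ω) = 2/(2 sin ω cos ω) = 1/(sin ω cos ω) = (1/cos ω)(1/sin ω) = sec ω csc ω = RHS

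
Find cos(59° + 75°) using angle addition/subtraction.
cos(59° + 75°) = cos 59° cos 75° - sin 59° sin 75° = -0.6947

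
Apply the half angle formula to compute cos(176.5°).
cos(176.5°) = -√((1 + cos 353°)/2) = -0.9981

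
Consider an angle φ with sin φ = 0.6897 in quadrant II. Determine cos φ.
cos φ = ±√(1 - sin²φ) = -0.7241 (negative in QII)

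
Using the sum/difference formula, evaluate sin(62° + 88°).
sin(62° + 88°) = sin 62° cos 88° + cos 62° sin 88° = 1/2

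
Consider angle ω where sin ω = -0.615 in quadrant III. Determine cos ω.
cos ω = ±√(1 - sin²ω) = -0.7885 (negative in QIII)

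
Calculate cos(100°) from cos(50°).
cos(100°) = cos²50° - sin²50° = -0.1736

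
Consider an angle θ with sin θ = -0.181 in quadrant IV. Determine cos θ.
cos θ = √(1 - sin²θ) = 0.9835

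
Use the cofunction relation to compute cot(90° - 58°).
cot(90° - 58°) = tan(58°) = 1.6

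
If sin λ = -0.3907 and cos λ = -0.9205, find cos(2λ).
cos(2λ) = cos²λ - sin²λ = 0.6947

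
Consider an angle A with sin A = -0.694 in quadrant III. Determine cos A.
cos A = ±√(1 - sin²A) = -0.72 (negative in QIII)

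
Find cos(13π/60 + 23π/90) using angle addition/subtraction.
cos(13π/60 + 23π/90) = cos 13π/60 cos 23π/90 - sin 13π/60 sin 23π/90 = 0.08716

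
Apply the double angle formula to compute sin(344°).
sin(344°) = 2 sin 172° cos 172° = -0.2756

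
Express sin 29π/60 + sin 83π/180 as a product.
sin 29π/60 + sin 83π/180 = 2 sin(17π/36) cos(π/90)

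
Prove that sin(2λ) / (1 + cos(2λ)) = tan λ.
LHS = 2 sin λ cos λ / (2cos²λ) = sin λ/cos λ = tan λ = RHS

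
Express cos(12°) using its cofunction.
cos(12°) = sin(90° - 12°) = sin(78°)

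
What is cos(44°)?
cos(44°) = 0.7193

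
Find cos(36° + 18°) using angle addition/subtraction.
cos(36° + 18°) = cos 36° cos 18° - sin 36° sin 18° = 0.5878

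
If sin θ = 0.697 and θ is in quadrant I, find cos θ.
cos θ = 0.7171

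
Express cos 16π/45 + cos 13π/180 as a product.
cos 16π/45 + cos 13π/180 = 2 cos(77π/360) cos(17π/120)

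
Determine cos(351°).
cos(351°) = 0.9877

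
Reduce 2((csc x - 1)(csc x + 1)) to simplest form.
2((csc x - 1)(csc x + 1)) = 2(cot²x) (using Diff. of squares)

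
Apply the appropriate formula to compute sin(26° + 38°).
sin(26° + 38°) = sin 26° cos 38° + cos 26° sin 38° = 0.8988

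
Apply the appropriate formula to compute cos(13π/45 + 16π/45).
cos(13π/45 + 16π/45) = cos 13π/45 cos 16π/45 - sin 13π/45 sin 16π/45 = -0.4384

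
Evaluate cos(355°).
cos(355°) = 0.9962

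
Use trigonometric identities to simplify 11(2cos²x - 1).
11(2cos²x - 1) = 11(cos(2x)) (using Double angle)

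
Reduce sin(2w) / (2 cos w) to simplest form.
sin(2w) / (2 cos w) = sin w (using Double angle)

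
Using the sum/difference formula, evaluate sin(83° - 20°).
sin(83° - 20°) = sin 83° cos 20° - cos 83° sin 20° = 0.891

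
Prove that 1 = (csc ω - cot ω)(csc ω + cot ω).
RHS = csc²ω - cot²ω = (1 + cot²ω) - cot²ω = 1 = LHS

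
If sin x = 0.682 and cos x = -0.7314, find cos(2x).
cos(2x) = cos²x - sin²x = 0.06982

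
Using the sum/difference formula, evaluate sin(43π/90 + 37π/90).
sin(43π/90 + 37π/90) = sin 43π/90 cos 37π/90 + cos 43π/90 sin 37π/90 = 0.342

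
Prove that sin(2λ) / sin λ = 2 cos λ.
LHS = 2 sin λ cos λ / sin λ = 2 cos λ = RHS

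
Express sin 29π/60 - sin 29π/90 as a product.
sin 29π/60 - sin 29π/90 = 2 cos(29π/72) sin(29π/360)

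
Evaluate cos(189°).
cos(189°) = -0.9877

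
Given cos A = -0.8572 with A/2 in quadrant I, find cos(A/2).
cos(A/2) = ±√((1 + cos A)/2); positive since A/2 ∈ QI, so cos(A/2) = 0.2672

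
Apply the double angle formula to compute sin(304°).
sin(304°) = 2 sin 152° cos 152° = -0.829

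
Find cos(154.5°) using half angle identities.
cos(154.5°) = -√((1 + cos 309°)/2) = -0.9026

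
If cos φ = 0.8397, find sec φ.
sec φ = 1/cos φ = 1.191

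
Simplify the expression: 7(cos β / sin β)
7(cos β / sin β) = 7(cot β) (using Quotient identity)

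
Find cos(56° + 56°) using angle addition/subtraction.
cos(56° + 56°) = cos 56° cos 56° - sin 56° sin 56° = -0.3746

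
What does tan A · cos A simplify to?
tan A · cos A = sin A (using Quotient identity)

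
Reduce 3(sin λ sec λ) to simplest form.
3(sin λ sec λ) = 3(tan λ) (using Reciprocal + quotient)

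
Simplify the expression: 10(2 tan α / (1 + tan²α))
10(2 tan α / (1 + tan²α)) = 10(sin(2α)) (using Double angle)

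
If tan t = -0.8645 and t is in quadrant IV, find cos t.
cos t = 0.7565 (using tan²t + 1 = sec²t)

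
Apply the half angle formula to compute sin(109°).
sin(109°) = √((1 - cos 218°)/2) = 0.9455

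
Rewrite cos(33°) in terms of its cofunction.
cos(33°) = sin(90° - 33°) = sin(57°)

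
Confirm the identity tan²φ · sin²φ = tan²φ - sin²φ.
RHS = sin²φ/cos²φ - sin²φ = sin²φ(1/cos²φ - 1) = sin²φ · (1 - cos²φ)/cos²φ = sin²φ · sin²φ/cos²φ = sin²φ · tan²φ = LHS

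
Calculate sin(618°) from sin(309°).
sin(618°) = 2 sin 309° cos 309° = -0.9781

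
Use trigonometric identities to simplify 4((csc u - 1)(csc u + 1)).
4((csc u - 1)(csc u + 1)) = 4(cot²u) (using Diff. of squares)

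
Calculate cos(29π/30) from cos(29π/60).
cos(29π/30) = cos²29π/60 - sin²29π/60 = -0.9945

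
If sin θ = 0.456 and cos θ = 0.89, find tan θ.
tan θ = sin θ / cos θ = 0.5124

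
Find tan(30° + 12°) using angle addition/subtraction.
tan(30° + 12°) = (tan 30° + tan 12°)/(1 - tan 30° tan 12°) = 0.9004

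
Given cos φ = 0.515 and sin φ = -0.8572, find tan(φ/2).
tan(φ/2) = sin φ / (1 + cos φ) = -0.5658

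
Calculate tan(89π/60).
tan(89π/60) = 19.08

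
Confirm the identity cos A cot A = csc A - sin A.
RHS = 1/sin A - sin A = (1 - sin²A)/sin A = cos²A/sin A = cos A · (cos A/sin A) = cos A cot A = LHS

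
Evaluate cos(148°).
cos(148°) = -0.848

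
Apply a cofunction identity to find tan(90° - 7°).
tan(90° - 7°) = cot(7°) = 8.144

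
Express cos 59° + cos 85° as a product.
cos 59° + cos 85° = 2 cos(72°) cos(-13°)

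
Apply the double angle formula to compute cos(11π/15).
cos(11π/15) = 2cos²11π/30 - 1 = -0.6691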